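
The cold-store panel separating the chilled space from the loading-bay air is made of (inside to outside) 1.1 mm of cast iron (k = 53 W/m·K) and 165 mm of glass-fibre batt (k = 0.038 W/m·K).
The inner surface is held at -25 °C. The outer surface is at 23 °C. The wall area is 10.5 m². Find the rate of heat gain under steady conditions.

Q ≈ 116 W

Series thermal resistances:
R_cast iron = L/(kA) = 0.0011/(53×10.5) = 1.977×10^-6 K/W
R_glass-fibre batt = L/(kA) = 0.165/(0.038×10.5) = 0.4135 K/W
R_total = 0.4135 K/W
Q = ΔT / R_total = 48 / 0.4135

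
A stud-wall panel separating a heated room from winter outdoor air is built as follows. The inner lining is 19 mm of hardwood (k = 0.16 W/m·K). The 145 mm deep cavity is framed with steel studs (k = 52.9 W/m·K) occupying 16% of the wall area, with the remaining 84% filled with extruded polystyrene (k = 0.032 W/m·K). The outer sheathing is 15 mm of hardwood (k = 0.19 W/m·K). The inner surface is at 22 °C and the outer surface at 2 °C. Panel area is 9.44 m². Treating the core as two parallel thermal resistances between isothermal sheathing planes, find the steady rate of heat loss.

Q ≈ 879 W

Sheathing layers in series; stud and cavity paths in parallel between them.
R_inner = 0.019/(0.16×9.44) = 0.01258 K/W
R_stud  = 0.145/(52.9×0.16×9.44) = 0.001815 K/W
R_cav   = 0.145/(0.032×0.84×9.44) = 0.5714 K/W
1/R_core = 1/R_stud + 1/R_cav → R_core = 0.001809 K/W
R_outer = 0.015/(0.19×9.44) = 0.008363 K/W
R_total = 0.02275 K/W
Q = ΔT/R_total = 20/0.02275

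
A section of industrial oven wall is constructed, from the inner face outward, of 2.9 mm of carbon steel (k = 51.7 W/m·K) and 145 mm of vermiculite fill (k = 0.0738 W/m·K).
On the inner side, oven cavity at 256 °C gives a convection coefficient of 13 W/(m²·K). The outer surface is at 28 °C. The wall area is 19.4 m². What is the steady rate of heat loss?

Q ≈ 2170 W

Treating each layer as a thermal resistance in series:
R_inner film = 1/(h_i·A) = 1/(13×19.4) = 0.003965 K/W
R_carbon steel = L/(kA) = 0.0029/(51.7×19.4) = 2.891×10^-6 K/W
R_vermiculite fill = L/(kA) = 0.145/(0.0738×19.4) = 0.1013 K/W
R_total = 0.1052 K/W
Q = ΔT / R_total = 228 / 0.1052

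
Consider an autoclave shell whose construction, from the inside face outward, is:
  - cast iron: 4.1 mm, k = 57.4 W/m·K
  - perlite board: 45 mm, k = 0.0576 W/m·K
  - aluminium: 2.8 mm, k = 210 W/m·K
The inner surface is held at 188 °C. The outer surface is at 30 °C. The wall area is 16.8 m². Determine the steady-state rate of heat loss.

Series thermal resistances:
R_cast iron = L/(kA) = 0.0041/(57.4×16.8) = 4.252×10^-6 K/W
R_perlite board = L/(kA) = 0.045/(0.0576×16.8) = 0.0465 K/W
R_aluminium = L/(kA) = 0.0028/(210×16.8) = 7.937×10^-7 K/W
R_total = 0.04651 K/W
Q = ΔT / R_total = 158 / 0.04651

Q ≈ 3400 W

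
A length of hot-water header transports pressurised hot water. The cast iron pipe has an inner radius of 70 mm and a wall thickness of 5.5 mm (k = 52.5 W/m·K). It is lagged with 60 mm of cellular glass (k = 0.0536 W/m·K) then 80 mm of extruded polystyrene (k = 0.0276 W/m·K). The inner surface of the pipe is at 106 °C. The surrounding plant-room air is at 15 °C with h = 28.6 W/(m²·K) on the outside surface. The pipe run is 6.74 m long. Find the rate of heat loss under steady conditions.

Cylindrical conduction, so R = ln(r₂/r₁)/(2πkL) per layer, in series:
R_cast iron pipe wall = ln(75.5/70)/(2π×52.5×6.74) = 3.402×10^-5 K/W
R_cellular glass = ln(135.5/75.5)/(2π×0.0536×6.74) = 0.2577 K/W
R_extruded polystyrene = ln(215.5/135.5)/(2π×0.0276×6.74) = 0.397 K/W
R_outer film = 1/(h_o·2πr_oL) = 1/(28.6×2π×0.2155×6.74) = 0.003831 K/W
R_total = 0.6585 K/W
Q = ΔT/R_total = 91/0.6585

Q ≈ 138 W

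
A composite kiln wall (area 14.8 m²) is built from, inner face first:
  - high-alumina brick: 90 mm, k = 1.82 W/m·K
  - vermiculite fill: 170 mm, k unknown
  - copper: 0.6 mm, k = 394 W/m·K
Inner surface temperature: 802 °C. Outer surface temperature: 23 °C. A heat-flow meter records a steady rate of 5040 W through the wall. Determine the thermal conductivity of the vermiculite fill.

Thermal resistances in series:
R_high-alumina brick = L/(kA) = 0.09/(1.82×14.8) = 0.003341 K/W
R_copper = L/(kA) = 0.0006/(394×14.8) = 1.029×10^-7 K/W
Sum of known resistances R_other = 0.003341 K/W
Total R = ΔT/Q = 779/5040 = 0.1546 K/W
R_vermiculite fill = R_total − R_other = 0.1512 K/W
k = L/(R·A) = 0.17/(0.1512×14.8)

k ≈ 0.076 W/(m·K)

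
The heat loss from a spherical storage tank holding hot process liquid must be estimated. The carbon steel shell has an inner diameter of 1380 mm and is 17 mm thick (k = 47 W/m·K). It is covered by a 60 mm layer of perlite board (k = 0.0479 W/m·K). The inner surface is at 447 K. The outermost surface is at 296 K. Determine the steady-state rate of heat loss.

Radial (spherical) resistances in series:
R_carbon steel shell = (1/0.69 − 1/0.707)/(4π×47) = 5.9×10^-5 K/W
R_perlite board = (1/0.707 − 1/0.767)/(4π×0.0479) = 0.1838 K/W
R_total = 0.1839 K/W
Q = ΔT/R_total = 151/0.1839

Q ≈ 821 W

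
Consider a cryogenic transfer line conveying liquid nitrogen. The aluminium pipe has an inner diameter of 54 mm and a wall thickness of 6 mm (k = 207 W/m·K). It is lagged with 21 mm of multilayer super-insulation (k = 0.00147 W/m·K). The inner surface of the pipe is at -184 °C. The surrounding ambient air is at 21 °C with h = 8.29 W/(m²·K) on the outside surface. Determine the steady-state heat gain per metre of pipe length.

For a radial system each layer contributes R = ln(r_out/r_in)/(2πkL); films add R = 1/(hA).
R_aluminium pipe wall = ln(33/27)/(2π×207×1) = 1.543×10^-4 K/W
R_multilayer super-insulation = ln(54/33)/(2π×0.00147×1) = 53.32 K/W
R_outer film = 1/(h_o·2πr_oL) = 1/(8.29×2π×0.054×1) = 0.3555 K/W
R_total = 53.68 K/W
Q = ΔT/R_total = 205/53.68

q′ ≈ 3.82 W/m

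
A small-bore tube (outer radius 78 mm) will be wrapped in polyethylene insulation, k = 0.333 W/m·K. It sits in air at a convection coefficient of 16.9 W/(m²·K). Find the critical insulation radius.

r_cr ≈ 19.7 mm

For a cylinder r_cr = k/h = 0.333/16.9
r_cr = 19.7 mm; since the bare radius (78 mm) is above r_cr, any added insulation will reduce heat loss.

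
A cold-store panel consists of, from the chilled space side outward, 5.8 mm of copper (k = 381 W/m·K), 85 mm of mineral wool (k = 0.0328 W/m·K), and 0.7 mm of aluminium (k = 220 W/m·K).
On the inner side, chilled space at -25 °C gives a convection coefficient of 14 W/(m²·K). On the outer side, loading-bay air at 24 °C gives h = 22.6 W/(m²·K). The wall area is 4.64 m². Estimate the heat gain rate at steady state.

Q ≈ 84 W

Model the wall as resistances in series:
R_inner film = 1/(h_i·A) = 1/(14×4.64) = 0.01539 K/W
R_copper = L/(kA) = 0.0058/(381×4.64) = 3.281×10^-6 K/W
R_mineral wool = L/(kA) = 0.085/(0.0328×4.64) = 0.5585 K/W
R_aluminium = L/(kA) = 0.0007/(220×4.64) = 6.857×10^-7 K/W
R_outer film = 1/(h_o·A) = 1/(22.6×4.64) = 0.009536 K/W
R_total = 0.5834 K/W
Q = ΔT / R_total = 49 / 0.5834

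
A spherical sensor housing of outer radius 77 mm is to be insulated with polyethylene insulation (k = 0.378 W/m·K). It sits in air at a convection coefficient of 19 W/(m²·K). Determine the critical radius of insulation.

For a sphere r_cr = 2k/h = 2×0.378/19
r_cr = 39.8 mm; since the bare radius (77 mm) is above r_cr, any added insulation will reduce heat loss.

r_cr ≈ 39.8 mm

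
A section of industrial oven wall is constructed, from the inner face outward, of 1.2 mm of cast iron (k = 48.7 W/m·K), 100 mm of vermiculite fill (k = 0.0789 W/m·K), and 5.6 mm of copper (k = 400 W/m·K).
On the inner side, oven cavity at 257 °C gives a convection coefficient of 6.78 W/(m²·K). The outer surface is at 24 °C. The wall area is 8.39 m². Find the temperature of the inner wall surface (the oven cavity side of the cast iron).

T ≈ 233 °C

Thermal resistances in series:
R_inner film = 1/(h_i·A) = 1/(6.78×8.39) = 0.01758 K/W
R_cast iron = L/(kA) = 0.0012/(48.7×8.39) = 2.937×10^-6 K/W
R_vermiculite fill = L/(kA) = 0.1/(0.0789×8.39) = 0.1511 K/W
R_copper = L/(kA) = 0.0056/(400×8.39) = 1.669×10^-6 K/W
R_total = 0.1686 K/W;  Q = ΔT/R_total = 233/0.1686 = 1382 W
T_interface = T_inner − Q·ΣR(inner→interface) = 257 − 1380×0.01758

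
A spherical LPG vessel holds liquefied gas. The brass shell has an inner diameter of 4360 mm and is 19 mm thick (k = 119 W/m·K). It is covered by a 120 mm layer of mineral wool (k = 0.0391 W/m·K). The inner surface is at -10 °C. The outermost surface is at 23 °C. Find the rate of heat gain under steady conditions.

Q ≈ 689 W

Spherical conduction: R = (1/r_in − 1/r_out)/(4πk) per layer; series-sum.
R_brass shell = (1/2.18 − 1/2.199)/(4π×119) = 2.65×10^-6 K/W
R_mineral wool = (1/2.199 − 1/2.319)/(4π×0.0391) = 0.04789 K/W
R_total = 0.0479 K/W
Q = ΔT/R_total = 33/0.0479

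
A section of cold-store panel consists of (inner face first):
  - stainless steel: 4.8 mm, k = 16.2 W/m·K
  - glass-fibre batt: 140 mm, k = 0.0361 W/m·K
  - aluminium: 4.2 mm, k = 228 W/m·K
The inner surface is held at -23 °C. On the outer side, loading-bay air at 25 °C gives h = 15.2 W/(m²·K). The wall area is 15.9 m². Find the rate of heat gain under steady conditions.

Q ≈ 193 W

Series thermal resistances:
R_stainless steel = L/(kA) = 0.0048/(16.2×15.9) = 1.863×10^-5 K/W
R_glass-fibre batt = L/(kA) = 0.14/(0.0361×15.9) = 0.2439 K/W
R_aluminium = L/(kA) = 0.0042/(228×15.9) = 1.159×10^-6 K/W
R_outer film = 1/(h_o·A) = 1/(15.2×15.9) = 0.004138 K/W
R_total = 0.2481 K/W
Q = ΔT / R_total = 48 / 0.2481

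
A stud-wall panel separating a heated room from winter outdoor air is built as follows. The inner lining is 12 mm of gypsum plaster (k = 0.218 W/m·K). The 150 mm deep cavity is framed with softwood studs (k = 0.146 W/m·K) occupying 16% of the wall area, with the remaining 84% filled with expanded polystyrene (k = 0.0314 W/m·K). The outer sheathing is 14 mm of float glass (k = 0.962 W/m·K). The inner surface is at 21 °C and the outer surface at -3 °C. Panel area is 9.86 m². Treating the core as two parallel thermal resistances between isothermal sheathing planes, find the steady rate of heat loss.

Sheathing layers in series; stud and cavity paths in parallel between them.
R_inner = 0.012/(0.218×9.86) = 0.005583 K/W
R_stud  = 0.15/(0.146×0.16×9.86) = 0.6512 K/W
R_cav   = 0.15/(0.0314×0.84×9.86) = 0.5768 K/W
1/R_core = 1/R_stud + 1/R_cav → R_core = 0.3059 K/W
R_outer = 0.014/(0.962×9.86) = 0.001476 K/W
R_total = 0.3129 K/W
Q = ΔT/R_total = 24/0.3129

Q ≈ 76.7 W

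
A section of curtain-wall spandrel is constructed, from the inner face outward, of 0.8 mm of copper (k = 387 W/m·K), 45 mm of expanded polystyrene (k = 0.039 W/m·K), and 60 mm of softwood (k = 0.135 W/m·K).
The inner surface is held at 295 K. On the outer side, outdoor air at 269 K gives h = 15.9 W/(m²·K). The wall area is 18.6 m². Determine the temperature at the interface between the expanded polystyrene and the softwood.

Thermal resistances in series:
R_copper = L/(kA) = 0.0008/(387×18.6) = 1.111×10^-7 K/W
R_expanded polystyrene = L/(kA) = 0.045/(0.039×18.6) = 0.06203 K/W
R_softwood = L/(kA) = 0.06/(0.135×18.6) = 0.02389 K/W
R_outer film = 1/(h_o·A) = 1/(15.9×18.6) = 0.003381 K/W
R_total = 0.08931 K/W;  Q = ΔT/R_total = 26/0.08931 = 291.1 W
T_interface = T_inner − Q·ΣR(inner→interface) = 295 − 291×0.06203

T ≈ 277 K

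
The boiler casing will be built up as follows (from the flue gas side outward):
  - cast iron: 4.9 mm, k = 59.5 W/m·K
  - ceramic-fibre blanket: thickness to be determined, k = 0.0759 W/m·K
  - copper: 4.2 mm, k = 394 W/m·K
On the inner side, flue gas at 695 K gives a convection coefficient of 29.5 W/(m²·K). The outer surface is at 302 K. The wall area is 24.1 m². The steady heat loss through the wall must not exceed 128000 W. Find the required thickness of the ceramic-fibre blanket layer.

L ≈ 3.04 mm

Thermal resistances in series:
R_inner film = 1/(h_i·A) = 1/(29.5×24.1) = 0.001407 K/W
R_cast iron = L/(kA) = 0.0049/(59.5×24.1) = 3.417×10^-6 K/W
R_copper = L/(kA) = 0.0042/(394×24.1) = 4.423×10^-7 K/W
Sum of the known resistances R_other = 0.00141 K/W
Required total resistance R_tot = ΔT/Q_allow = 393/128000 = 0.00307 K/W
R_ceramic-fibre blanket = R_tot − R_other = 0.00166 K/W
L = R·k·A = 0.00166×0.0759×24.1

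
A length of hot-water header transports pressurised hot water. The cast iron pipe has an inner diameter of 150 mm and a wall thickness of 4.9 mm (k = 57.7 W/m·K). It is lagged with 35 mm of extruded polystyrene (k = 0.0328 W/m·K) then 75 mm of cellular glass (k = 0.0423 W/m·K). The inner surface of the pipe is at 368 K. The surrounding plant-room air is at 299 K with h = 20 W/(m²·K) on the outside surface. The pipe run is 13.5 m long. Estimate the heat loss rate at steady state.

Q ≈ 252 W

Radial resistances (cylindrical: R_cond = ln(r_o/r_i)/(2πkL), R_conv = 1/(h·2πrL)):
R_cast iron pipe wall = ln(79.9/75)/(2π×57.7×13.5) = 1.293×10^-5 K/W
R_extruded polystyrene = ln(114.9/79.9)/(2π×0.0328×13.5) = 0.1306 K/W
R_cellular glass = ln(189.9/114.9)/(2π×0.0423×13.5) = 0.14 K/W
R_outer film = 1/(h_o·2πr_oL) = 1/(20×2π×0.1899×13.5) = 0.003104 K/W
R_total = 0.2737 K/W
Q = ΔT/R_total = 69/0.2737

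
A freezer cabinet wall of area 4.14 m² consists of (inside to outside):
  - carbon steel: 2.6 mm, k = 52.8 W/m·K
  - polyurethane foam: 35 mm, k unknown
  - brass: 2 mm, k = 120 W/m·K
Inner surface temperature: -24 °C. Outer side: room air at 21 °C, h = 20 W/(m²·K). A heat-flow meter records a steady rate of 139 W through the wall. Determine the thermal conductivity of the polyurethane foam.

Thermal resistances in series:
R_carbon steel = L/(kA) = 0.0026/(52.8×4.14) = 1.189×10^-5 K/W
R_brass = L/(kA) = 0.002/(120×4.14) = 4.026×10^-6 K/W
R_outer film = 1/(h_o·A) = 1/(20×4.14) = 0.01208 K/W
Sum of known resistances R_other = 0.01209 K/W
Total R = ΔT/Q = 45/139 = 0.3237 K/W
R_polyurethane foam = R_total − R_other = 0.3116 K/W
k = L/(R·A) = 0.035/(0.3116×4.14)

k ≈ 0.0271 W/(m·K)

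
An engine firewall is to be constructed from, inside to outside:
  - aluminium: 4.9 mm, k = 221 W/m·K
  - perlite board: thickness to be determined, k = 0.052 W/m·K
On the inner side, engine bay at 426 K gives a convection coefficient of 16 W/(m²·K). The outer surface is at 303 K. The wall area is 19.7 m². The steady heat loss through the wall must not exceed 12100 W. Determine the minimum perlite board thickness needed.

Using the resistance-network approach (series):
R_inner film = 1/(h_i·A) = 1/(16×19.7) = 0.003173 K/W
R_aluminium = L/(kA) = 0.0049/(221×19.7) = 1.125×10^-6 K/W
Sum of the known resistances R_other = 0.003174 K/W
Required total resistance R_tot = ΔT/Q_allow = 123/12100 = 0.01017 K/W
R_perlite board = R_tot − R_other = 0.006992 K/W
L = R·k·A = 0.006992×0.052×19.7

L ≈ 7.16 mm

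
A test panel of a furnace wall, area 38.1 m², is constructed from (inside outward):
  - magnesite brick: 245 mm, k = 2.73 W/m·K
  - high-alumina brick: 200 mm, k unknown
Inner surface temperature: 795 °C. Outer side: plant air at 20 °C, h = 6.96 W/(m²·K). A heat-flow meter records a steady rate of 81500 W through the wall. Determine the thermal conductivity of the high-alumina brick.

Thermal resistances in series:
R_magnesite brick = L/(kA) = 0.245/(2.73×38.1) = 0.002355 K/W
R_outer film = 1/(h_o·A) = 1/(6.96×38.1) = 0.003771 K/W
Sum of known resistances R_other = 0.006127 K/W
Total R = ΔT/Q = 775/81500 = 0.009509 K/W
R_high-alumina brick = R_total − R_other = 0.003383 K/W
k = L/(R·A) = 0.2/(0.003383×38.1)

k ≈ 1.55 W/(m·K)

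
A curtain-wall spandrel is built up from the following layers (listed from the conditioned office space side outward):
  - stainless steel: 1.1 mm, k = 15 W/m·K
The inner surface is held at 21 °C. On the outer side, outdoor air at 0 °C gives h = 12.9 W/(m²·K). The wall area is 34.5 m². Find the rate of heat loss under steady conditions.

Using the resistance-network approach (series):
R_stainless steel = L/(kA) = 0.0011/(15×34.5) = 2.126×10^-6 K/W
R_outer film = 1/(h_o·A) = 1/(12.9×34.5) = 0.002247 K/W
R_total = 0.002249 K/W
Q = ΔT / R_total = 21 / 0.002249

Q ≈ 9340 W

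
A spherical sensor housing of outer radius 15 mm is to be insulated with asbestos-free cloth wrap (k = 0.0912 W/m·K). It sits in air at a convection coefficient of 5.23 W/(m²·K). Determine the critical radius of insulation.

For a sphere r_cr = 2k/h = 2×0.0912/5.23
r_cr = 34.9 mm; since the bare radius (15 mm) is below r_cr, adding a thin layer of insulation will *increase* heat loss.

r_cr ≈ 34.9 mm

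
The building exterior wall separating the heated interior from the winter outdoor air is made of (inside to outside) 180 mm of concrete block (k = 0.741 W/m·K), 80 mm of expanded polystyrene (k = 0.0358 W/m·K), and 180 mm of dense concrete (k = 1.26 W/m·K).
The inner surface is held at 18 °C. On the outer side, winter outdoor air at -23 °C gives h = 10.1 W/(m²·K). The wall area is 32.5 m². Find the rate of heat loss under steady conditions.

Using the resistance-network approach (series):
R_concrete block = L/(kA) = 0.18/(0.741×32.5) = 0.007474 K/W
R_expanded polystyrene = L/(kA) = 0.08/(0.0358×32.5) = 0.06876 K/W
R_dense concrete = L/(kA) = 0.18/(1.26×32.5) = 0.004396 K/W
R_outer film = 1/(h_o·A) = 1/(10.1×32.5) = 0.003046 K/W
R_total = 0.08367 K/W
Q = ΔT / R_total = 41 / 0.08367

Q ≈ 490 W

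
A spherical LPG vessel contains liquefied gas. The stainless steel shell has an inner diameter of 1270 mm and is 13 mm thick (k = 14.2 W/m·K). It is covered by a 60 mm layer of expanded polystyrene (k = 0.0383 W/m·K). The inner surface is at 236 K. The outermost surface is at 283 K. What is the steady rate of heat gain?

Q ≈ 173 W

For a spherical shell R = (1/r₁ − 1/r₂)/(4πk); film R = 1/(h·4πr²). In series:
R_stainless steel shell = (1/0.635 − 1/0.648)/(4π×14.2) = 1.771×10^-4 K/W
R_expanded polystyrene = (1/0.648 − 1/0.708)/(4π×0.0383) = 0.2717 K/W
R_total = 0.2719 K/W
Q = ΔT/R_total = 47/0.2719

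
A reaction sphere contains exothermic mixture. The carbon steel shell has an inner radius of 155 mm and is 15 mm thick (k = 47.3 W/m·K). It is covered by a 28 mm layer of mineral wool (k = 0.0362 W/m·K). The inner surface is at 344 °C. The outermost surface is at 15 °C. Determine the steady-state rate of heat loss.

Radial (spherical) resistances in series:
R_carbon steel shell = (1/0.155 − 1/0.17)/(4π×47.3) = 9.577×10^-4 K/W
R_mineral wool = (1/0.17 − 1/0.198)/(4π×0.0362) = 1.829 K/W
R_total = 1.83 K/W
Q = ΔT/R_total = 329/1.83

Q ≈ 180 W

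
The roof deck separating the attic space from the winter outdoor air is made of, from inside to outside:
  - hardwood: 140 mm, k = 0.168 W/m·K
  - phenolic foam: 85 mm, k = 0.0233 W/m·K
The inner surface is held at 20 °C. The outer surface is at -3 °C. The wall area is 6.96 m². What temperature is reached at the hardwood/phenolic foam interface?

Model the wall as resistances in series:
R_hardwood = L/(kA) = 0.14/(0.168×6.96) = 0.1197 K/W
R_phenolic foam = L/(kA) = 0.085/(0.0233×6.96) = 0.5241 K/W
R_total = 0.6439 K/W;  Q = ΔT/R_total = 23/0.6439 = 35.72 W
T_interface = T_inner − Q·ΣR(inner→interface) = 20 − 35.7×0.1197

T ≈ 15.7 °C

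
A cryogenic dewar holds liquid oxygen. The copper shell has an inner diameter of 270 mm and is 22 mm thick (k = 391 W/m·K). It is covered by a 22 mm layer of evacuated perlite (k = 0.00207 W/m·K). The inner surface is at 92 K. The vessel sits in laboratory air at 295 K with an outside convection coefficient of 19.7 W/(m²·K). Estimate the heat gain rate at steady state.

Q ≈ 6.72 W

Each spherical layer contributes R = (1/r_i − 1/r_o)/(4πk):
R_copper shell = (1/0.135 − 1/0.157)/(4π×391) = 2.113×10^-4 K/W
R_evacuated perlite = (1/0.157 − 1/0.179)/(4π×0.00207) = 30.09 K/W
R_outer film = 1/(h·4πr_o²) = 1/(19.7×4π×0.179²) = 0.1261 K/W
R_total = 30.22 K/W
Q = ΔT/R_total = 203/30.22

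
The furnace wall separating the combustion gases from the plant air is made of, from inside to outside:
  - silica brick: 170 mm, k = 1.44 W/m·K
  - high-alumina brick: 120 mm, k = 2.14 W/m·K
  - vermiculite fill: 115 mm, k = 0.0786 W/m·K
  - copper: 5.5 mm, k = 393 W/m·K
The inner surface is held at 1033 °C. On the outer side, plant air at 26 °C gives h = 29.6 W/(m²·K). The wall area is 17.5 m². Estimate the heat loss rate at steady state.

Q ≈ 10500 W

Series thermal resistances:
R_silica brick = L/(kA) = 0.17/(1.44×17.5) = 0.006746 K/W
R_high-alumina brick = L/(kA) = 0.12/(2.14×17.5) = 0.003204 K/W
R_vermiculite fill = L/(kA) = 0.115/(0.0786×17.5) = 0.08361 K/W
R_copper = L/(kA) = 0.0055/(393×17.5) = 7.997×10^-7 K/W
R_outer film = 1/(h_o·A) = 1/(29.6×17.5) = 0.001931 K/W
R_total = 0.09549 K/W
Q = ΔT / R_total = 1007 / 0.09549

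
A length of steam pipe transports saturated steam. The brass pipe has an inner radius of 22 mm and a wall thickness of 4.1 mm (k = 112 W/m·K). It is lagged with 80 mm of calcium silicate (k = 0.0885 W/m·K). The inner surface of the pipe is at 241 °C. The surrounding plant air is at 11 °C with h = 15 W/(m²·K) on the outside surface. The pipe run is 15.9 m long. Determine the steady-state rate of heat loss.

Q ≈ 1390 W

For a radial system each layer contributes R = ln(r_out/r_in)/(2πkL); films add R = 1/(hA).
R_brass pipe wall = ln(26.1/22)/(2π×112×15.9) = 1.527×10^-5 K/W
R_calcium silicate = ln(106.1/26.1)/(2π×0.0885×15.9) = 0.1586 K/W
R_outer film = 1/(h_o·2πr_oL) = 1/(15×2π×0.1061×15.9) = 0.00629 K/W
R_total = 0.1649 K/W
Q = ΔT/R_total = 230/0.1649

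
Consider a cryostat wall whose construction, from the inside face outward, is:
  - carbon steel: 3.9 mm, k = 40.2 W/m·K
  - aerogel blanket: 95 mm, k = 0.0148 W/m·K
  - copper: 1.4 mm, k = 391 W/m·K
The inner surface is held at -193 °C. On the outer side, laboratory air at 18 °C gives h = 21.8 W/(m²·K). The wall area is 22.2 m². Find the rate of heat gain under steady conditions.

Model the wall as resistances in series:
R_carbon steel = L/(kA) = 0.0039/(40.2×22.2) = 4.37×10^-6 K/W
R_aerogel blanket = L/(kA) = 0.095/(0.0148×22.2) = 0.2891 K/W
R_copper = L/(kA) = 0.0014/(391×22.2) = 1.613×10^-7 K/W
R_outer film = 1/(h_o·A) = 1/(21.8×22.2) = 0.002066 K/W
R_total = 0.2912 K/W
Q = ΔT / R_total = 211 / 0.2912

Q ≈ 725 W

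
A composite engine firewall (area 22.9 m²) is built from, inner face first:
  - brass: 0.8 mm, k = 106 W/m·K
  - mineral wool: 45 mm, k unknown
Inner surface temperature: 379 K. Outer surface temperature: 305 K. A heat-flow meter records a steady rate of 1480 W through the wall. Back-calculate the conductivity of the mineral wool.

k ≈ 0.0393 W/(m·K)

Treating each layer as a thermal resistance in series:
R_brass = L/(kA) = 0.0008/(106×22.9) = 3.296×10^-7 K/W
Sum of known resistances R_other = 3.296×10^-7 K/W
Total R = ΔT/Q = 74/1480 = 0.05 K/W
R_mineral wool = R_total − R_other = 0.05 K/W
k = L/(R·A) = 0.045/(0.05×22.9)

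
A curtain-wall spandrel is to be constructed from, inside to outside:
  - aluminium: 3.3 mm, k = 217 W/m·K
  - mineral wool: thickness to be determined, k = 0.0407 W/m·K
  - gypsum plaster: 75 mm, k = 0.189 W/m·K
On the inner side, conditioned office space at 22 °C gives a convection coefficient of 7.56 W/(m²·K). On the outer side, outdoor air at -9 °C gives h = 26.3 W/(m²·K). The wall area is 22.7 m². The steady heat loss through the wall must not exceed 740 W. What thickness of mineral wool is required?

Using the resistance-network approach (series):
R_inner film = 1/(h_i·A) = 1/(7.56×22.7) = 0.005827 K/W
R_aluminium = L/(kA) = 0.0033/(217×22.7) = 6.699×10^-7 K/W
R_gypsum plaster = L/(kA) = 0.075/(0.189×22.7) = 0.01748 K/W
R_outer film = 1/(h_o·A) = 1/(26.3×22.7) = 0.001675 K/W
Sum of the known resistances R_other = 0.02498 K/W
Required total resistance R_tot = ΔT/Q_allow = 31/740 = 0.04189 K/W
R_mineral wool = R_tot − R_other = 0.01691 K/W
L = R·k·A = 0.01691×0.0407×22.7

L ≈ 15.6 mm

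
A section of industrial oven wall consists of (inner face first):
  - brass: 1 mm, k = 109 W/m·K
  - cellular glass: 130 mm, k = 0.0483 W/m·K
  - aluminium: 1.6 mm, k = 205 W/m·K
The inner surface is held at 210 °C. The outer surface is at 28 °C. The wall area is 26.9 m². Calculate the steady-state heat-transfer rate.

Model the wall as resistances in series:
R_brass = L/(kA) = 0.001/(109×26.9) = 3.411×10^-7 K/W
R_cellular glass = L/(kA) = 0.13/(0.0483×26.9) = 0.1001 K/W
R_aluminium = L/(kA) = 0.0016/(205×26.9) = 2.901×10^-7 K/W
R_total = 0.1001 K/W
Q = ΔT / R_total = 182 / 0.1001

Q ≈ 1820 W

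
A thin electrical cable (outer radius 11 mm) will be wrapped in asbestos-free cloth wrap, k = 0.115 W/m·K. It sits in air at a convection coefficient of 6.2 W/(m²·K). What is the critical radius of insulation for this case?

r_cr ≈ 18.5 mm

For a cylinder r_cr = k/h = 0.115/6.2
r_cr = 18.5 mm; since the bare radius (11 mm) is below r_cr, adding a thin layer of insulation will *increase* heat loss.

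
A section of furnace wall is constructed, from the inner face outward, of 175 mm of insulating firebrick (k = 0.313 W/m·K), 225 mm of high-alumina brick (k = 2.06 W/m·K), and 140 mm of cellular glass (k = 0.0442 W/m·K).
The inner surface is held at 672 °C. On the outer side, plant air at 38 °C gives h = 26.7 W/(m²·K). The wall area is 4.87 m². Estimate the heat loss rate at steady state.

Q ≈ 797 W

Thermal resistances in series:
R_insulating firebrick = L/(kA) = 0.175/(0.313×4.87) = 0.1148 K/W
R_high-alumina brick = L/(kA) = 0.225/(2.06×4.87) = 0.02243 K/W
R_cellular glass = L/(kA) = 0.14/(0.0442×4.87) = 0.6504 K/W
R_outer film = 1/(h_o·A) = 1/(26.7×4.87) = 0.007691 K/W
R_total = 0.7953 K/W
Q = ΔT / R_total = 634 / 0.7953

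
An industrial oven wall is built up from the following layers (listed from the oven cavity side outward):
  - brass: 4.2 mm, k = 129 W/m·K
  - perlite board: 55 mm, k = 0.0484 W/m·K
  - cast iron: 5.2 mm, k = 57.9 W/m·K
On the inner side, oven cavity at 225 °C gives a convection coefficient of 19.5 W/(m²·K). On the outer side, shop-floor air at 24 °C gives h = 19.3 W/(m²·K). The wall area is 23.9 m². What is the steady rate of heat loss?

Q ≈ 3880 W

Treating each layer as a thermal resistance in series:
R_inner film = 1/(h_i·A) = 1/(19.5×23.9) = 0.002146 K/W
R_brass = L/(kA) = 0.0042/(129×23.9) = 1.362×10^-6 K/W
R_perlite board = L/(kA) = 0.055/(0.0484×23.9) = 0.04755 K/W
R_cast iron = L/(kA) = 0.0052/(57.9×23.9) = 3.758×10^-6 K/W
R_outer film = 1/(h_o·A) = 1/(19.3×23.9) = 0.002168 K/W
R_total = 0.05187 K/W
Q = ΔT / R_total = 201 / 0.05187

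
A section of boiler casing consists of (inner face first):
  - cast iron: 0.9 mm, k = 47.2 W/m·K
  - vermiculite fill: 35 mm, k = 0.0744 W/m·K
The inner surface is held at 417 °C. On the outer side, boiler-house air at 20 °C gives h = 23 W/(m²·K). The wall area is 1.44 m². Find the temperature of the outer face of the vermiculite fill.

Model the wall as resistances in series:
R_cast iron = L/(kA) = 0.0009/(47.2×1.44) = 1.324×10^-5 K/W
R_vermiculite fill = L/(kA) = 0.035/(0.0744×1.44) = 0.3267 K/W
R_outer film = 1/(h_o·A) = 1/(23×1.44) = 0.03019 K/W
R_total = 0.3569 K/W;  Q = ΔT/R_total = 397/0.3569 = 1112 W
T_interface = T_inner − Q·ΣR(inner→interface) = 417 − 1110×0.3267

T ≈ 53.6 °C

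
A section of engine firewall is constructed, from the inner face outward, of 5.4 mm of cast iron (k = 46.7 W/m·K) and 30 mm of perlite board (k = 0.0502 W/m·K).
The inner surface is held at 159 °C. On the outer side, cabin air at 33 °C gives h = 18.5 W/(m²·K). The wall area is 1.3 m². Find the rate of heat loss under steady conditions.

Thermal resistances in series:
R_cast iron = L/(kA) = 0.0054/(46.7×1.3) = 8.895×10^-5 K/W
R_perlite board = L/(kA) = 0.03/(0.0502×1.3) = 0.4597 K/W
R_outer film = 1/(h_o·A) = 1/(18.5×1.3) = 0.04158 K/W
R_total = 0.5014 K/W
Q = ΔT / R_total = 126 / 0.5014

Q ≈ 251 W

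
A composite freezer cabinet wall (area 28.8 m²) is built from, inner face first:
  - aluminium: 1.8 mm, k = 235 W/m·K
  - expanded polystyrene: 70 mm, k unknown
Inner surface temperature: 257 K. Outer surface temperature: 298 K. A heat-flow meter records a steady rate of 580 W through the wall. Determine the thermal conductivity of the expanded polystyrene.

k ≈ 0.0344 W/(m·K)

Model the wall as resistances in series:
R_aluminium = L/(kA) = 0.0018/(235×28.8) = 2.66×10^-7 K/W
Sum of known resistances R_other = 2.66×10^-7 K/W
Total R = ΔT/Q = 41/580 = 0.07069 K/W
R_expanded polystyrene = R_total − R_other = 0.07069 K/W
k = L/(R·A) = 0.07/(0.07069×28.8)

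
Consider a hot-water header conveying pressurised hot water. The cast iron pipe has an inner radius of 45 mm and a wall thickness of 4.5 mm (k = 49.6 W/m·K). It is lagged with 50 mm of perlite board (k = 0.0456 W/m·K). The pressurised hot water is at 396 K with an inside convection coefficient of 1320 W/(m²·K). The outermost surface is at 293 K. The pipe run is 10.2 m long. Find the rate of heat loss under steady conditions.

Radial resistances (cylindrical: R_cond = ln(r_o/r_i)/(2πkL), R_conv = 1/(h·2πrL)):
R_inner film = 1/(h_i·2πr₁L) = 1/(1320×2π×0.045×10.2) = 2.627×10^-4 K/W
R_cast iron pipe wall = ln(49.5/45)/(2π×49.6×10.2) = 2.998×10^-5 K/W
R_perlite board = ln(99.5/49.5)/(2π×0.0456×10.2) = 0.2389 K/W
R_total = 0.2392 K/W
Q = ΔT/R_total = 103/0.2392

Q ≈ 431 W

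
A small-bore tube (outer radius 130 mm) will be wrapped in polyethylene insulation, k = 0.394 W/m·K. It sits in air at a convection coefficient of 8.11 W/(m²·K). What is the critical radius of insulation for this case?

r_cr ≈ 48.6 mm

For a cylinder r_cr = k/h = 0.394/8.11
r_cr = 48.6 mm; since the bare radius (130 mm) is above r_cr, any added insulation will reduce heat loss.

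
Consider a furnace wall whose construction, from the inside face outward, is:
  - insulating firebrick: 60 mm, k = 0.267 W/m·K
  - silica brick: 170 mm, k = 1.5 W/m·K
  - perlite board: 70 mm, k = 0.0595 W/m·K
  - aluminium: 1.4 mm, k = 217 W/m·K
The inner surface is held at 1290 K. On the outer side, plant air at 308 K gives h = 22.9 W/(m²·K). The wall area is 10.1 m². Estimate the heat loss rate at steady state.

Treating each layer as a thermal resistance in series:
R_insulating firebrick = L/(kA) = 0.06/(0.267×10.1) = 0.02225 K/W
R_silica brick = L/(kA) = 0.17/(1.5×10.1) = 0.01122 K/W
R_perlite board = L/(kA) = 0.07/(0.0595×10.1) = 0.1165 K/W
R_aluminium = L/(kA) = 0.0014/(217×10.1) = 6.388×10^-7 K/W
R_outer film = 1/(h_o·A) = 1/(22.9×10.1) = 0.004324 K/W
R_total = 0.1543 K/W
Q = ΔT / R_total = 982 / 0.1543

Q ≈ 6370 W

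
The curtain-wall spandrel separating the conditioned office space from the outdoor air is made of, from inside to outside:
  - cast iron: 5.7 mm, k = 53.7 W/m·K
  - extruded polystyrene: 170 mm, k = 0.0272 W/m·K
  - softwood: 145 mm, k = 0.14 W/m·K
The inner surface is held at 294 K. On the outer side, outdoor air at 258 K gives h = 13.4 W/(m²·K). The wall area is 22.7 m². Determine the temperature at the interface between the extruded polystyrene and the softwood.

T ≈ 263 K

Using the resistance-network approach (series):
R_cast iron = L/(kA) = 0.0057/(53.7×22.7) = 4.676×10^-6 K/W
R_extruded polystyrene = L/(kA) = 0.17/(0.0272×22.7) = 0.2753 K/W
R_softwood = L/(kA) = 0.145/(0.14×22.7) = 0.04563 K/W
R_outer film = 1/(h_o·A) = 1/(13.4×22.7) = 0.003288 K/W
R_total = 0.3242 K/W;  Q = ΔT/R_total = 36/0.3242 = 111 W
T_interface = T_inner − Q·ΣR(inner→interface) = 294 − 111×0.2753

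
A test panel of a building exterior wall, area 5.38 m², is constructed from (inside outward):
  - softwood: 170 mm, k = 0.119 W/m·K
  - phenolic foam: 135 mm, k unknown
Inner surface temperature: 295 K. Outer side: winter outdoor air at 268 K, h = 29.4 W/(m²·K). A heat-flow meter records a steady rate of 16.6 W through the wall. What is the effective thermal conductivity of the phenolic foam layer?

k ≈ 0.0185 W/(m·K)

Treating each layer as a thermal resistance in series:
R_softwood = L/(kA) = 0.17/(0.119×5.38) = 0.2655 K/W
R_outer film = 1/(h_o·A) = 1/(29.4×5.38) = 0.006322 K/W
Sum of known resistances R_other = 0.2719 K/W
Total R = ΔT/Q = 27/16.6 = 1.627 K/W
R_phenolic foam = R_total − R_other = 1.355 K/W
k = L/(R·A) = 0.135/(1.355×5.38)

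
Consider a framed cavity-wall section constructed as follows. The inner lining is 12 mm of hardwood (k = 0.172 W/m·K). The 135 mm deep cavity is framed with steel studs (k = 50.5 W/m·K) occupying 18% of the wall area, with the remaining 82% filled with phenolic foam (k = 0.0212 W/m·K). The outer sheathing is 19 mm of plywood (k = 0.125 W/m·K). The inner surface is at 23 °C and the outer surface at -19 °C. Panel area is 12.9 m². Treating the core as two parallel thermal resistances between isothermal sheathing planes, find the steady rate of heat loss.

Sheathing layers in series; stud and cavity paths in parallel between them.
R_inner = 0.012/(0.172×12.9) = 0.005408 K/W
R_stud  = 0.135/(50.5×0.18×12.9) = 0.001151 K/W
R_cav   = 0.135/(0.0212×0.82×12.9) = 0.602 K/W
1/R_core = 1/R_stud + 1/R_cav → R_core = 0.001149 K/W
R_outer = 0.019/(0.125×12.9) = 0.01178 K/W
R_total = 0.01834 K/W
Q = ΔT/R_total = 42/0.01834

Q ≈ 2290 W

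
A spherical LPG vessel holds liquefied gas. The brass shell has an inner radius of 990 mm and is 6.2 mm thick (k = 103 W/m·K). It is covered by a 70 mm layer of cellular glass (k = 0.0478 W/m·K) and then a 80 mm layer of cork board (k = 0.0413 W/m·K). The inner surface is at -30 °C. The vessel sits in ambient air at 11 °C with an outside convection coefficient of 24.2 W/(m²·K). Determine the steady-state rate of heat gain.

Q ≈ 172 W

For a spherical shell R = (1/r₁ − 1/r₂)/(4πk); film R = 1/(h·4πr²). In series:
R_brass shell = (1/0.99 − 1/0.9962)/(4π×103) = 4.857×10^-6 K/W
R_cellular glass = (1/0.9962 − 1/1.0662)/(4π×0.0478) = 0.1097 K/W
R_cork board = (1/1.0662 − 1/1.1462)/(4π×0.0413) = 0.1261 K/W
R_outer film = 1/(h·4πr_o²) = 1/(24.2×4π×1.1462²) = 0.002503 K/W
R_total = 0.2384 K/W
Q = ΔT/R_total = 41/0.2384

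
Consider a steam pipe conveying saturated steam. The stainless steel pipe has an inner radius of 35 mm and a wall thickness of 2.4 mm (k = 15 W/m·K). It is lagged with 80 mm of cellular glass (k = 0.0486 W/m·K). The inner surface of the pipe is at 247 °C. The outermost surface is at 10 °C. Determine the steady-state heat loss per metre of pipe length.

Treating each annulus and film as a series resistance:
R_stainless steel pipe wall = ln(37.4/35)/(2π×15×1) = 7.037×10^-4 K/W
R_cellular glass = ln(117.4/37.4)/(2π×0.0486×1) = 3.746 K/W
R_total = 3.747 K/W
Q = ΔT/R_total = 237/3.747

q′ ≈ 63.3 W/m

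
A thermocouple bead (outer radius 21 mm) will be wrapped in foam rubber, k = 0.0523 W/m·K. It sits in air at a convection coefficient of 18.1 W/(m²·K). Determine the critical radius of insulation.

For a sphere r_cr = 2k/h = 2×0.0523/18.1
r_cr = 5.78 mm; since the bare radius (21 mm) is above r_cr, any added insulation will reduce heat loss.

r_cr ≈ 5.78 mm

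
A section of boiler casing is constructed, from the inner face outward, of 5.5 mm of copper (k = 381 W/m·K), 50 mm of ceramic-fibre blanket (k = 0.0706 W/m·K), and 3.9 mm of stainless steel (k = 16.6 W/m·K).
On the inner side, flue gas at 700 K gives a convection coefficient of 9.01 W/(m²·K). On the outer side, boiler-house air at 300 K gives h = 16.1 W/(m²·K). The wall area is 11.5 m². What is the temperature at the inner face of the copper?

T ≈ 650 K

Using the resistance-network approach (series):
R_inner film = 1/(h_i·A) = 1/(9.01×11.5) = 0.009651 K/W
R_copper = L/(kA) = 0.0055/(381×11.5) = 1.255×10^-6 K/W
R_ceramic-fibre blanket = L/(kA) = 0.05/(0.0706×11.5) = 0.06158 K/W
R_stainless steel = L/(kA) = 0.0039/(16.6×11.5) = 2.043×10^-5 K/W
R_outer film = 1/(h_o·A) = 1/(16.1×11.5) = 0.005401 K/W
R_total = 0.07666 K/W;  Q = ΔT/R_total = 400/0.07666 = 5218 W
T_interface = T_inner − Q·ΣR(inner→interface) = 700 − 5220×0.009651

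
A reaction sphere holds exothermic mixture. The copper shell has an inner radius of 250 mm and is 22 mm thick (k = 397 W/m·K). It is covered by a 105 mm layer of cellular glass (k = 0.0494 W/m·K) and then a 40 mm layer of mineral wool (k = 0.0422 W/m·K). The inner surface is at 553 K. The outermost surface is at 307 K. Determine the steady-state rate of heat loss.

Q ≈ 116 W

Spherical conduction: R = (1/r_in − 1/r_out)/(4πk) per layer; series-sum.
R_copper shell = (1/0.25 − 1/0.272)/(4π×397) = 6.485×10^-5 K/W
R_cellular glass = (1/0.272 − 1/0.377)/(4π×0.0494) = 1.649 K/W
R_mineral wool = (1/0.377 − 1/0.417)/(4π×0.0422) = 0.4798 K/W
R_total = 2.129 K/W
Q = ΔT/R_total = 246/2.129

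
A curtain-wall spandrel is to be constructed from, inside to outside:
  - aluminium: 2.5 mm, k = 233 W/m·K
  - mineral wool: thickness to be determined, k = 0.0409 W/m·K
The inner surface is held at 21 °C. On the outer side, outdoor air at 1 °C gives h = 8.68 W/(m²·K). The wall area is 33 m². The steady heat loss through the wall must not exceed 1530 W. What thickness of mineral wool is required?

L ≈ 12.9 mm

Using the resistance-network approach (series):
R_aluminium = L/(kA) = 0.0025/(233×33) = 3.251×10^-7 K/W
R_outer film = 1/(h_o·A) = 1/(8.68×33) = 0.003491 K/W
Sum of the known resistances R_other = 0.003491 K/W
Required total resistance R_tot = ΔT/Q_allow = 20/1530 = 0.01307 K/W
R_mineral wool = R_tot − R_other = 0.00958 K/W
L = R·k·A = 0.00958×0.0409×33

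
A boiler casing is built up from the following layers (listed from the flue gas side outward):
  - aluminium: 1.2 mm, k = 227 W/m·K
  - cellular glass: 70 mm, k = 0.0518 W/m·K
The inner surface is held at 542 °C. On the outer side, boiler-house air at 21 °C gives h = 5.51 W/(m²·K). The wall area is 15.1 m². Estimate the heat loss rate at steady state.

Model the wall as resistances in series:
R_aluminium = L/(kA) = 0.0012/(227×15.1) = 3.501×10^-7 K/W
R_cellular glass = L/(kA) = 0.07/(0.0518×15.1) = 0.08949 K/W
R_outer film = 1/(h_o·A) = 1/(5.51×15.1) = 0.01202 K/W
R_total = 0.1015 K/W
Q = ΔT / R_total = 521 / 0.1015

Q ≈ 5130 W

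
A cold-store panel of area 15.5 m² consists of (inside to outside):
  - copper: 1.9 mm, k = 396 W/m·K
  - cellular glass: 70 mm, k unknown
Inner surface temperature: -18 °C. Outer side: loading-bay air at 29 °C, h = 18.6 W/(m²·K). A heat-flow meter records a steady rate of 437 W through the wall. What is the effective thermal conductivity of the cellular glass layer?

k ≈ 0.0434 W/(m·K)

Thermal resistances in series:
R_copper = L/(kA) = 0.0019/(396×15.5) = 3.095×10^-7 K/W
R_outer film = 1/(h_o·A) = 1/(18.6×15.5) = 0.003469 K/W
Sum of known resistances R_other = 0.003469 K/W
Total R = ΔT/Q = 47/437 = 0.1076 K/W
R_cellular glass = R_total − R_other = 0.1041 K/W
k = L/(R·A) = 0.07/(0.1041×15.5)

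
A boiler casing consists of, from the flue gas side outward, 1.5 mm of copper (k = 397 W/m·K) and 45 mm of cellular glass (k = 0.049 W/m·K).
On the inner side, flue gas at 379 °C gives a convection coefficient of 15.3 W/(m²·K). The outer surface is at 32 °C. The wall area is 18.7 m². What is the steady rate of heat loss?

Series thermal resistances:
R_inner film = 1/(h_i·A) = 1/(15.3×18.7) = 0.003495 K/W
R_copper = L/(kA) = 0.0015/(397×18.7) = 2.021×10^-7 K/W
R_cellular glass = L/(kA) = 0.045/(0.049×18.7) = 0.04911 K/W
R_total = 0.05261 K/W
Q = ΔT / R_total = 347 / 0.05261

Q ≈ 6600 W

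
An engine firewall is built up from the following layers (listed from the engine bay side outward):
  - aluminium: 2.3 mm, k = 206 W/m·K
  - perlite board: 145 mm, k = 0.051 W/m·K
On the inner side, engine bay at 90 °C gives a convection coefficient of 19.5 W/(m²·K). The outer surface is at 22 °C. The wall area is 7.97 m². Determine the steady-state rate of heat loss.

Model the wall as resistances in series:
R_inner film = 1/(h_i·A) = 1/(19.5×7.97) = 0.006434 K/W
R_aluminium = L/(kA) = 0.0023/(206×7.97) = 1.401×10^-6 K/W
R_perlite board = L/(kA) = 0.145/(0.051×7.97) = 0.3567 K/W
R_total = 0.3632 K/W
Q = ΔT / R_total = 68 / 0.3632

Q ≈ 187 W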